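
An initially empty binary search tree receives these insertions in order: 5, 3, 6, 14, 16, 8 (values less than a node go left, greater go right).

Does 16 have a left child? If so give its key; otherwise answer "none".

none

Resulting structure (node: left, right):
  5: L=3, R=6
  3: L=–, R=–
  6: L=–, R=14
  14: L=8, R=16
  16: L=–, R=–
  8: L=–, R=–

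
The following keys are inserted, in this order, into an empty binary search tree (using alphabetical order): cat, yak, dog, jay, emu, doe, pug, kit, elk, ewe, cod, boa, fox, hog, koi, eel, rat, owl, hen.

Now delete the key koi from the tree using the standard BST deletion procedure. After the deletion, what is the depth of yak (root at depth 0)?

1

cat: root
yak: right child of cat (depth 1)
dog: left child of yak (depth 2)
jay: right child of dog (depth 3)
emu: left child of jay (depth 4)
doe: left child of dog (depth 3)
pug: right child of jay (depth 4)
kit: left child of pug (depth 5)
elk: left child of emu (depth 5)
ewe: right child of emu (depth 5)
cod: left child of doe (depth 4)
boa: left child of cat (depth 1)
fox: right child of ewe (depth 6)
hog: right child of fox (depth 7)
koi: right child of kit (depth 6)
eel: left child of elk (depth 6)
rat: right child of pug (depth 5)
owl: right child of koi (depth 7)
hen: left child of hog (depth 8)

Delete koi (at most one child — splice it out).
After deletion, path to yak: cat → yak.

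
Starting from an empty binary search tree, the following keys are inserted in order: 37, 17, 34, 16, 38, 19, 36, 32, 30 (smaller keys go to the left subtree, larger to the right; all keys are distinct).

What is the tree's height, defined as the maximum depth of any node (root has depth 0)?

5

Insert 37: tree is empty, so 37 becomes the root.
Insert 17: 17 < 37 → go left. Place as left child of 37.
Insert 34: 34 < 37 → go left; 34 > 17 → go right. Place as right child of 17.
Insert 16: 16 < 37 → go left; 16 < 17 → go left. Place as left child of 17.
Insert 38: 38 > 37 → go right. Place as right child of 37.
Insert 19: 19 < 37 → go left; 19 > 17 → go right; 19 < 34 → go left. Place as left child of 34.
Insert 36: 36 < 37 → go left; 36 > 17 → go right; 36 > 34 → go right. Place as right child of 34.
Insert 32: 32 < 37 → go left; 32 > 17 → go right; 32 < 34 → go left; 32 > 19 → go right. Place as right child of 19.
Insert 30: 30 < 37 → go left; 30 > 17 → go right; 30 < 34 → go left; 30 > 19 → go right; 30 < 32 → go left. Place as left child of 32.

The deepest node is 30 at depth 5.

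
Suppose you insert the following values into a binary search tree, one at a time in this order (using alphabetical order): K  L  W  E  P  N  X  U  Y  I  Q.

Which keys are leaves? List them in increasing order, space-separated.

I N Q Y

Insert K: tree is empty, so K becomes the root.
Insert L: L > K → go right. Place as right child of K.
Insert W: W > K → go right; W > L → go right. Place as right child of L.
Insert E: E < K → go left. Place as left child of K.
Insert P: P > K → go right; P > L → go right; P < W → go left. Place as left child of W.
Insert N: N > K → go right; N > L → go right; N < W → go left; N < P → go left. Place as left child of P.
Insert X: X > K → go right; X > L → go right; X > W → go right. Place as right child of W.
Insert U: U > K → go right; U > L → go right; U < W → go left; U > P → go right. Place as right child of P.
Insert Y: Y > K → go right; Y > L → go right; Y > W → go right; Y > X → go right. Place as right child of X.
Insert I: I < K → go left; I > E → go right. Place as right child of E.
Insert Q: Q > K → go right; Q > L → go right; Q < W → go left; Q > P → go right; Q < U → go left. Place as left child of U.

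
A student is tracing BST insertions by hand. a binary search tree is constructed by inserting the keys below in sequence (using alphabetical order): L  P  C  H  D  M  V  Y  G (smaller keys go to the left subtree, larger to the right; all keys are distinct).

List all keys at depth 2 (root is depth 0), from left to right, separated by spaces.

L: root
P: right child of L (depth 1)
C: left child of L (depth 1)
H: right child of C (depth 2)
D: left child of H (depth 3)
M: left child of P (depth 2)
V: right child of P (depth 2)
Y: right child of V (depth 3)
G: right child of D (depth 4)

H M V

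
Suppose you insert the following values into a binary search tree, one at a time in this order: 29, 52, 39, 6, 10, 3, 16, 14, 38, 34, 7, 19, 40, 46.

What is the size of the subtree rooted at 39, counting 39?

5

29: root
52: right child of 29 (depth 1)
39: left child of 52 (depth 2)
6: left child of 29 (depth 1)
10: right child of 6 (depth 2)
3: left child of 6 (depth 2)
16: right child of 10 (depth 3)
14: left child of 16 (depth 4)
38: left child of 39 (depth 3)
34: left child of 38 (depth 4)
7: left child of 10 (depth 3)
19: right child of 16 (depth 4)
40: right child of 39 (depth 3)
46: right child of 40 (depth 4)

Subtree rooted at 39 contains: 39, 38, 34, 40, 46 — 5 nodes.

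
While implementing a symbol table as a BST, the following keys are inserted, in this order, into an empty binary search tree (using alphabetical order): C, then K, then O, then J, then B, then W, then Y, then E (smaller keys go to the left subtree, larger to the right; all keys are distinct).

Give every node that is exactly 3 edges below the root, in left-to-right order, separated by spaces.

Insert C: tree is empty, so C becomes the root.
Insert K: K > C → go right. Place as right child of C.
Insert O: O > C → go right; O > K → go right. Place as right child of K.
Insert J: J > C → go right; J < K → go left. Place as left child of K.
Insert B: B < C → go left. Place as left child of C.
Insert W: W > C → go right; W > K → go right; W > O → go right. Place as right child of O.
Insert Y: Y > C → go right; Y > K → go right; Y > O → go right; Y > W → go right. Place as right child of W.
Insert E: E > C → go right; E < K → go left; E < J → go left. Place as left child of J.

E W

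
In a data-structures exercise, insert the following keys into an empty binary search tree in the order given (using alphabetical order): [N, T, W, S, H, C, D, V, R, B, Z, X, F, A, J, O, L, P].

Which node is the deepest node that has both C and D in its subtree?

Insert N: tree is empty, so N becomes the root.
Insert T: T > N → go right. Place as right child of N.
Insert W: W > N → go right; W > T → go right. Place as right child of T.
Insert S: S > N → go right; S < T → go left. Place as left child of T.
Insert H: H < N → go left. Place as left child of N.
Insert C: C < N → go left; C < H → go left. Place as left child of H.
Insert D: D < N → go left; D < H → go left; D > C → go right. Place as right child of C.
Insert V: V > N → go right; V > T → go right; V < W → go left. Place as left child of W.
Insert R: R > N → go right; R < T → go left; R < S → go left. Place as left child of S.
Insert B: B < N → go left; B < H → go left; B < C → go left. Place as left child of C.
Insert Z: Z > N → go right; Z > T → go right; Z > W → go right. Place as right child of W.
Insert X: X > N → go right; X > T → go right; X > W → go right; X < Z → go left. Place as left child of Z.
Insert F: F < N → go left; F < H → go left; F > C → go right; F > D → go right. Place as right child of D.
Insert A: A < N → go left; A < H → go left; A < C → go left; A < B → go left. Place as left child of B.
Insert J: J < N → go left; J > H → go right. Place as right child of H.
Insert O: O > N → go right; O < T → go left; O < S → go left; O < R → go left. Place as left child of R.
Insert L: L < N → go left; L > H → go right; L > J → go right. Place as right child of J.
Insert P: P > N → go right; P < T → go left; P < S → go left; P < R → go left; P > O → go right. Place as right child of O.

Path to C: N → H → C
Path to D: N → H → C → D
C lies on both paths and is an ancestor of the other node.

C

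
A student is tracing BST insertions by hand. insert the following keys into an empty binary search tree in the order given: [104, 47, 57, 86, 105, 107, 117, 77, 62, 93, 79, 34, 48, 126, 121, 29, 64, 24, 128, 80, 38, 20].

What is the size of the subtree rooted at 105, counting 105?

104: root
47: left child of 104 (depth 1)
57: right child of 47 (depth 2)
86: right child of 57 (depth 3)
105: right child of 104 (depth 1)
107: right child of 105 (depth 2)
117: right child of 107 (depth 3)
77: left child of 86 (depth 4)
62: left child of 77 (depth 5)
93: right child of 86 (depth 4)
79: right child of 77 (depth 5)
34: left child of 47 (depth 2)
48: left child of 57 (depth 3)
126: right child of 117 (depth 4)
121: left child of 126 (depth 5)
29: left child of 34 (depth 3)
64: right child of 62 (depth 6)
24: left child of 29 (depth 4)
128: right child of 126 (depth 5)
80: right child of 79 (depth 6)
38: right child of 34 (depth 3)
20: left child of 24 (depth 5)

Subtree rooted at 105 contains: 105, 107, 117, 126, 121, 128 — 6 nodes.

6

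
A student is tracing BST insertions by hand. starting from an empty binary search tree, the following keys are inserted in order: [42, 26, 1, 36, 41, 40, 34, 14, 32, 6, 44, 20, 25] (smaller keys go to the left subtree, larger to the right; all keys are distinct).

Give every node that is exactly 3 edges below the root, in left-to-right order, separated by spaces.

14 34 41

42: root
26: left child of 42 (depth 1)
1: left child of 26 (depth 2)
36: right child of 26 (depth 2)
41: right child of 36 (depth 3)
40: left child of 41 (depth 4)
34: left child of 36 (depth 3)
14: right child of 1 (depth 3)
32: left child of 34 (depth 4)
6: left child of 14 (depth 4)
44: right child of 42 (depth 1)
20: right child of 14 (depth 4)
25: right child of 20 (depth 5)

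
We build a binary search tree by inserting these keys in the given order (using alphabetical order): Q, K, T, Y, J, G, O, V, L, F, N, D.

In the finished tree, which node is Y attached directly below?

Insert Q: tree is empty, so Q becomes the root.
Insert K: K < Q → go left. Place as left child of Q.
Insert T: T > Q → go right. Place as right child of Q.
Insert Y: Y > Q → go right; Y > T → go right. Place as right child of T.
Insert J: J < Q → go left; J < K → go left. Place as left child of K.
Insert G: G < Q → go left; G < K → go left; G < J → go left. Place as left child of J.
Insert O: O < Q → go left; O > K → go right. Place as right child of K.
Insert V: V > Q → go right; V > T → go right; V < Y → go left. Place as left child of Y.
Insert L: L < Q → go left; L > K → go right; L < O → go left. Place as left child of O.
Insert F: F < Q → go left; F < K → go left; F < J → go left; F < G → go left. Place as left child of G.
Insert N: N < Q → go left; N > K → go right; N < O → go left; N > L → go right. Place as right child of L.
Insert D: D < Q → go left; D < K → go left; D < J → go left; D < G → go left; D < F → go left. Place as left child of F.

T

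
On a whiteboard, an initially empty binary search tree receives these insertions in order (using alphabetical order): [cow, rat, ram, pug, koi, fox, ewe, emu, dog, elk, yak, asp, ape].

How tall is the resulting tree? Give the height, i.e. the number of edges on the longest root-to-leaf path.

Insert cow: tree is empty, so cow becomes the root.
Insert rat: rat > cow → go right. Place as right child of cow.
Insert ram: ram > cow → go right; ram < rat → go left. Place as left child of rat.
Insert pug: pug > cow → go right; pug < rat → go left; pug < ram → go left. Place as left child of ram.
Insert koi: koi > cow → go right; koi < rat → go left; koi < ram → go left; koi < pug → go left. Place as left child of pug.
Insert fox: fox > cow → go right; fox < rat → go left; fox < ram → go left; fox < pug → go left; fox < koi → go left. Place as left child of koi.
Insert ewe: ewe > cow → go right; ewe < rat → go left; ewe < ram → go left; ewe < pug → go left; ewe < koi → go left; ewe < fox → go left. Place as left child of fox.
Insert emu: emu > cow → go right; emu < rat → go left; emu < ram → go left; emu < pug → go left; emu < koi → go left; emu < fox → go left; emu < ewe → go left. Place as left child of ewe.
Insert dog: dog > cow → go right; dog < rat → go left; dog < ram → go left; dog < pug → go left; dog < koi → go left; dog < fox → go left; dog < ewe → go left; dog < emu → go left. Place as left child of emu.
Insert elk: elk > cow → go right; elk < rat → go left; elk < ram → go left; elk < pug → go left; elk < koi → go left; elk < fox → go left; elk < ewe → go left; elk < emu → go left; elk > dog → go right. Place as right child of dog.
Insert yak: yak > cow → go right; yak > rat → go right. Place as right child of rat.
Insert asp: asp < cow → go left. Place as left child of cow.
Insert ape: ape < cow → go left; ape < asp → go left. Place as left child of asp.

The deepest node is elk at depth 9.

9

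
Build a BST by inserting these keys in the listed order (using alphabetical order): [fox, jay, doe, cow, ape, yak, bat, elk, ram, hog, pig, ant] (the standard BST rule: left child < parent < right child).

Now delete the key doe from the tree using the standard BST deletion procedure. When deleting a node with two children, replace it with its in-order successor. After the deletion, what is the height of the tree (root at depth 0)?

4

Resulting structure (node: left, right):
  fox: L=doe, R=jay
  jay: L=hog, R=yak
  doe: L=cow, R=elk
  cow: L=ape, R=–
  ape: L=ant, R=bat
  yak: L=ram, R=–
  bat: L=–, R=–
  elk: L=–, R=–
  ram: L=pig, R=–
  hog: L=–, R=–
  pig: L=–, R=–
  ant: L=–, R=–

Delete doe (two children — replace with in-order successor).
After deletion, deepest node is bat at depth 4.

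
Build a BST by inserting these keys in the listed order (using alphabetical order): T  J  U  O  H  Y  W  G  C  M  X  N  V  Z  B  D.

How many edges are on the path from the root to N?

Insert T: tree is empty, so T becomes the root.
Insert J: J < T → go left. Place as left child of T.
Insert U: U > T → go right. Place as right child of T.
Insert O: O < T → go left; O > J → go right. Place as right child of J.
Insert H: H < T → go left; H < J → go left. Place as left child of J.
Insert Y: Y > T → go right; Y > U → go right. Place as right child of U.
Insert W: W > T → go right; W > U → go right; W < Y → go left. Place as left child of Y.
Insert G: G < T → go left; G < J → go left; G < H → go left. Place as left child of H.
Insert C: C < T → go left; C < J → go left; C < H → go left; C < G → go left. Place as left child of G.
Insert M: M < T → go left; M > J → go right; M < O → go left. Place as left child of O.
Insert X: X > T → go right; X > U → go right; X < Y → go left; X > W → go right. Place as right child of W.
Insert N: N < T → go left; N > J → go right; N < O → go left; N > M → go right. Place as right child of M.
Insert V: V > T → go right; V > U → go right; V < Y → go left; V < W → go left. Place as left child of W.
Insert Z: Z > T → go right; Z > U → go right; Z > Y → go right. Place as right child of Y.
Insert B: B < T → go left; B < J → go left; B < H → go left; B < G → go left; B < C → go left. Place as left child of C.
Insert D: D < T → go left; D < J → go left; D < H → go left; D < G → go left; D > C → go right. Place as right child of C.

Path to N: T → J → O → M → N, which is 4 edges.

4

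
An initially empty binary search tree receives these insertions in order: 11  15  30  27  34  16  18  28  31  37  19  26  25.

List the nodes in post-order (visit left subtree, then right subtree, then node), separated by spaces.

Insert 11: tree is empty, so 11 becomes the root.
Insert 15: 15 > 11 → go right. Place as right child of 11.
Insert 30: 30 > 11 → go right; 30 > 15 → go right. Place as right child of 15.
Insert 27: 27 > 11 → go right; 27 > 15 → go right; 27 < 30 → go left. Place as left child of 30.
Insert 34: 34 > 11 → go right; 34 > 15 → go right; 34 > 30 → go right. Place as right child of 30.
Insert 16: 16 > 11 → go right; 16 > 15 → go right; 16 < 30 → go left; 16 < 27 → go left. Place as left child of 27.
Insert 18: 18 > 11 → go right; 18 > 15 → go right; 18 < 30 → go left; 18 < 27 → go left; 18 > 16 → go right. Place as right child of 16.
Insert 28: 28 > 11 → go right; 28 > 15 → go right; 28 < 30 → go left; 28 > 27 → go right. Place as right child of 27.
Insert 31: 31 > 11 → go right; 31 > 15 → go right; 31 > 30 → go right; 31 < 34 → go left. Place as left child of 34.
Insert 37: 37 > 11 → go right; 37 > 15 → go right; 37 > 30 → go right; 37 > 34 → go right. Place as right child of 34.
Insert 19: 19 > 11 → go right; 19 > 15 → go right; 19 < 30 → go left; 19 < 27 → go left; 19 > 16 → go right; 19 > 18 → go right. Place as right child of 18.
Insert 26: 26 > 11 → go right; 26 > 15 → go right; 26 < 30 → go left; 26 < 27 → go left; 26 > 16 → go right; 26 > 18 → go right; 26 > 19 → go right. Place as right child of 19.
Insert 25: 25 > 11 → go right; 25 > 15 → go right; 25 < 30 → go left; 25 < 27 → go left; 25 > 16 → go right; 25 > 18 → go right; 25 > 19 → go right; 25 < 26 → go left. Place as left child of 26.

25 26 19 18 16 28 27 31 37 34 30 15 11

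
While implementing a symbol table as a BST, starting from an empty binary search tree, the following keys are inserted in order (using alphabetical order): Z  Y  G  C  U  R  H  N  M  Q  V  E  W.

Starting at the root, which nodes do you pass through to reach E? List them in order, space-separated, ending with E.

Z Y G C E

Resulting structure (node: left, right):
  Z: L=Y, R=–
  Y: L=G, R=–
  G: L=C, R=U
  C: L=–, R=E
  U: L=R, R=V
  R: L=H, R=–
  H: L=–, R=N
  N: L=M, R=Q
  M: L=–, R=–
  Q: L=–, R=–
  V: L=–, R=W
  E: L=–, R=–
  W: L=–, R=–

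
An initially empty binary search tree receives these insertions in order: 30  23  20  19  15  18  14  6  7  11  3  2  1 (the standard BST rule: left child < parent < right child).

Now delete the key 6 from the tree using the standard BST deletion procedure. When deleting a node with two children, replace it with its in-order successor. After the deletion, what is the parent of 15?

Insert 30: tree is empty, so 30 becomes the root.
Insert 23: 23 < 30 → go left. Place as left child of 30.
Insert 20: 20 < 30 → go left; 20 < 23 → go left. Place as left child of 23.
Insert 19: 19 < 30 → go left; 19 < 23 → go left; 19 < 20 → go left. Place as left child of 20.
Insert 15: 15 < 30 → go left; 15 < 23 → go left; 15 < 20 → go left; 15 < 19 → go left. Place as left child of 19.
Insert 18: 18 < 30 → go left; 18 < 23 → go left; 18 < 20 → go left; 18 < 19 → go left; 18 > 15 → go right. Place as right child of 15.
Insert 14: 14 < 30 → go left; 14 < 23 → go left; 14 < 20 → go left; 14 < 19 → go left; 14 < 15 → go left. Place as left child of 15.
Insert 6: 6 < 30 → go left; 6 < 23 → go left; 6 < 20 → go left; 6 < 19 → go left; 6 < 15 → go left; 6 < 14 → go left. Place as left child of 14.
Insert 7: 7 < 30 → go left; 7 < 23 → go left; 7 < 20 → go left; 7 < 19 → go left; 7 < 15 → go left; 7 < 14 → go left; 7 > 6 → go right. Place as right child of 6.
Insert 11: 11 < 30 → go left; 11 < 23 → go left; 11 < 20 → go left; 11 < 19 → go left; 11 < 15 → go left; 11 < 14 → go left; 11 > 6 → go right; 11 > 7 → go right. Place as right child of 7.
Insert 3: 3 < 30 → go left; 3 < 23 → go left; 3 < 20 → go left; 3 < 19 → go left; 3 < 15 → go left; 3 < 14 → go left; 3 < 6 → go left. Place as left child of 6.
Insert 2: 2 < 30 → go left; 2 < 23 → go left; 2 < 20 → go left; 2 < 19 → go left; 2 < 15 → go left; 2 < 14 → go left; 2 < 6 → go left; 2 < 3 → go left. Place as left child of 3.
Insert 1: 1 < 30 → go left; 1 < 23 → go left; 1 < 20 → go left; 1 < 19 → go left; 1 < 15 → go left; 1 < 14 → go left; 1 < 6 → go left; 1 < 3 → go left; 1 < 2 → go left. Place as left child of 2.

Delete 6 (two children — replace with in-order successor).
After deletion, 15's parent is 19.

19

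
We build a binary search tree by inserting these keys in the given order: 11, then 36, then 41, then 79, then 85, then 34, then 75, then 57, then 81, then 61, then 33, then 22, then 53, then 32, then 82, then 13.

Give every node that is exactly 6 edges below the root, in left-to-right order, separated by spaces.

Insert 11: tree is empty, so 11 becomes the root.
Insert 36: 36 > 11 → go right. Place as right child of 11.
Insert 41: 41 > 11 → go right; 41 > 36 → go right. Place as right child of 36.
Insert 79: 79 > 11 → go right; 79 > 36 → go right; 79 > 41 → go right. Place as right child of 41.
Insert 85: 85 > 11 → go right; 85 > 36 → go right; 85 > 41 → go right; 85 > 79 → go right. Place as right child of 79.
Insert 34: 34 > 11 → go right; 34 < 36 → go left. Place as left child of 36.
Insert 75: 75 > 11 → go right; 75 > 36 → go right; 75 > 41 → go right; 75 < 79 → go left. Place as left child of 79.
Insert 57: 57 > 11 → go right; 57 > 36 → go right; 57 > 41 → go right; 57 < 79 → go left; 57 < 75 → go left. Place as left child of 75.
Insert 81: 81 > 11 → go right; 81 > 36 → go right; 81 > 41 → go right; 81 > 79 → go right; 81 < 85 → go left. Place as left child of 85.
Insert 61: 61 > 11 → go right; 61 > 36 → go right; 61 > 41 → go right; 61 < 79 → go left; 61 < 75 → go left; 61 > 57 → go right. Place as right child of 57.
Insert 33: 33 > 11 → go right; 33 < 36 → go left; 33 < 34 → go left. Place as left child of 34.
Insert 22: 22 > 11 → go right; 22 < 36 → go left; 22 < 34 → go left; 22 < 33 → go left. Place as left child of 33.
Insert 53: 53 > 11 → go right; 53 > 36 → go right; 53 > 41 → go right; 53 < 79 → go left; 53 < 75 → go left; 53 < 57 → go left. Place as left child of 57.
Insert 32: 32 > 11 → go right; 32 < 36 → go left; 32 < 34 → go left; 32 < 33 → go left; 32 > 22 → go right. Place as right child of 22.
Insert 82: 82 > 11 → go right; 82 > 36 → go right; 82 > 41 → go right; 82 > 79 → go right; 82 < 85 → go left; 82 > 81 → go right. Place as right child of 81.
Insert 13: 13 > 11 → go right; 13 < 36 → go left; 13 < 34 → go left; 13 < 33 → go left; 13 < 22 → go left. Place as left child of 22.

53 61 82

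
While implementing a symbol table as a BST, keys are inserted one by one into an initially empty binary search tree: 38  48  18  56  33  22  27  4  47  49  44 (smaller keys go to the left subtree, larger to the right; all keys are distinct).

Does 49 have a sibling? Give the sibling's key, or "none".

none

Resulting structure (node: left, right):
  38: L=18, R=48
  48: L=47, R=56
  18: L=4, R=33
  56: L=49, R=–
  33: L=22, R=–
  22: L=–, R=27
  27: L=–, R=–
  4: L=–, R=–
  47: L=44, R=–
  49: L=–, R=–
  44: L=–, R=–

49's parent is 56, which has only one child.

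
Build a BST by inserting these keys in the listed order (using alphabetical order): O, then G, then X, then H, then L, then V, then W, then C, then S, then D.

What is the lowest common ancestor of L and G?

Resulting structure (node: left, right):
  O: L=G, R=X
  G: L=C, R=H
  X: L=V, R=–
  H: L=–, R=L
  L: L=–, R=–
  V: L=S, R=W
  W: L=–, R=–
  C: L=–, R=D
  S: L=–, R=–
  D: L=–, R=–

Path to L: O → G → H → L
Path to G: O → G
G lies on both paths and is an ancestor of the other node.

G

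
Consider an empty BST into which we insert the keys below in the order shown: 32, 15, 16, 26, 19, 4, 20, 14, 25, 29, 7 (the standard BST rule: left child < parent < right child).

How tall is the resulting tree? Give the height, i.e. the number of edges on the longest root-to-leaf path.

Insert 32: tree is empty, so 32 becomes the root.
Insert 15: 15 < 32 → go left. Place as left child of 32.
Insert 16: 16 < 32 → go left; 16 > 15 → go right. Place as right child of 15.
Insert 26: 26 < 32 → go left; 26 > 15 → go right; 26 > 16 → go right. Place as right child of 16.
Insert 19: 19 < 32 → go left; 19 > 15 → go right; 19 > 16 → go right; 19 < 26 → go left. Place as left child of 26.
Insert 4: 4 < 32 → go left; 4 < 15 → go left. Place as left child of 15.
Insert 20: 20 < 32 → go left; 20 > 15 → go right; 20 > 16 → go right; 20 < 26 → go left; 20 > 19 → go right. Place as right child of 19.
Insert 14: 14 < 32 → go left; 14 < 15 → go left; 14 > 4 → go right. Place as right child of 4.
Insert 25: 25 < 32 → go left; 25 > 15 → go right; 25 > 16 → go right; 25 < 26 → go left; 25 > 19 → go right; 25 > 20 → go right. Place as right child of 20.
Insert 29: 29 < 32 → go left; 29 > 15 → go right; 29 > 16 → go right; 29 > 26 → go right. Place as right child of 26.
Insert 7: 7 < 32 → go left; 7 < 15 → go left; 7 > 4 → go right; 7 < 14 → go left. Place as left child of 14.

The deepest node is 25 at depth 6.

6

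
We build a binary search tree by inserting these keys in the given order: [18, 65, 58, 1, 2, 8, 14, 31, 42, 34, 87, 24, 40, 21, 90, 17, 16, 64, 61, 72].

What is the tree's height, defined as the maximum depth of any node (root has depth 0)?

6

Insert 18: tree is empty, so 18 becomes the root.
Insert 65: 65 > 18 → go right. Place as right child of 18.
Insert 58: 58 > 18 → go right; 58 < 65 → go left. Place as left child of 65.
Insert 1: 1 < 18 → go left. Place as left child of 18.
Insert 2: 2 < 18 → go left; 2 > 1 → go right. Place as right child of 1.
Insert 8: 8 < 18 → go left; 8 > 1 → go right; 8 > 2 → go right. Place as right child of 2.
Insert 14: 14 < 18 → go left; 14 > 1 → go right; 14 > 2 → go right; 14 > 8 → go right. Place as right child of 8.
Insert 31: 31 > 18 → go right; 31 < 65 → go left; 31 < 58 → go left. Place as left child of 58.
Insert 42: 42 > 18 → go right; 42 < 65 → go left; 42 < 58 → go left; 42 > 31 → go right. Place as right child of 31.
Insert 34: 34 > 18 → go right; 34 < 65 → go left; 34 < 58 → go left; 34 > 31 → go right; 34 < 42 → go left. Place as left child of 42.
Insert 87: 87 > 18 → go right; 87 > 65 → go right. Place as right child of 65.
Insert 24: 24 > 18 → go right; 24 < 65 → go left; 24 < 58 → go left; 24 < 31 → go left. Place as left child of 31.
Insert 40: 40 > 18 → go right; 40 < 65 → go left; 40 < 58 → go left; 40 > 31 → go right; 40 < 42 → go left; 40 > 34 → go right. Place as right child of 34.
Insert 21: 21 > 18 → go right; 21 < 65 → go left; 21 < 58 → go left; 21 < 31 → go left; 21 < 24 → go left. Place as left child of 24.
Insert 90: 90 > 18 → go right; 90 > 65 → go right; 90 > 87 → go right. Place as right child of 87.
Insert 17: 17 < 18 → go left; 17 > 1 → go right; 17 > 2 → go right; 17 > 8 → go right; 17 > 14 → go right. Place as right child of 14.
Insert 16: 16 < 18 → go left; 16 > 1 → go right; 16 > 2 → go right; 16 > 8 → go right; 16 > 14 → go right; 16 < 17 → go left. Place as left child of 17.
Insert 64: 64 > 18 → go right; 64 < 65 → go left; 64 > 58 → go right. Place as right child of 58.
Insert 61: 61 > 18 → go right; 61 < 65 → go left; 61 > 58 → go right; 61 < 64 → go left. Place as left child of 64.
Insert 72: 72 > 18 → go right; 72 > 65 → go right; 72 < 87 → go left. Place as left child of 87.

The deepest node is 40 at depth 6.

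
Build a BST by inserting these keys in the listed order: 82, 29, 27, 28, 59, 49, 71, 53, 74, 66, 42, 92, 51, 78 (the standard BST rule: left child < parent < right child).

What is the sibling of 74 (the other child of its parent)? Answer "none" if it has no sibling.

66

82: root
29: left child of 82 (depth 1)
27: left child of 29 (depth 2)
28: right child of 27 (depth 3)
59: right child of 29 (depth 2)
49: left child of 59 (depth 3)
71: right child of 59 (depth 3)
53: right child of 49 (depth 4)
74: right child of 71 (depth 4)
66: left child of 71 (depth 4)
42: left child of 49 (depth 4)
92: right child of 82 (depth 1)
51: left child of 53 (depth 5)
78: right child of 74 (depth 5)

74's parent is 71; the other child of 71 is 66.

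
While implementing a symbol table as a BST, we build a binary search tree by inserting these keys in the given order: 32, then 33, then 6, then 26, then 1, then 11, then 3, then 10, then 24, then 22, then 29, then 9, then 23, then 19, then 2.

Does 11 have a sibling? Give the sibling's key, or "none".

29

32: root
33: right child of 32 (depth 1)
6: left child of 32 (depth 1)
26: right child of 6 (depth 2)
1: left child of 6 (depth 2)
11: left child of 26 (depth 3)
3: right child of 1 (depth 3)
10: left child of 11 (depth 4)
24: right child of 11 (depth 4)
22: left child of 24 (depth 5)
29: right child of 26 (depth 3)
9: left child of 10 (depth 5)
23: right child of 22 (depth 6)
19: left child of 22 (depth 6)
2: left child of 3 (depth 4)

11's parent is 26; the other child of 26 is 29.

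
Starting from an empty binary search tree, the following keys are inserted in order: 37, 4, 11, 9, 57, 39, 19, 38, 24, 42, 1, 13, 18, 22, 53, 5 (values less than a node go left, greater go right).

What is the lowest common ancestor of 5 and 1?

37: root
4: left child of 37 (depth 1)
11: right child of 4 (depth 2)
9: left child of 11 (depth 3)
57: right child of 37 (depth 1)
39: left child of 57 (depth 2)
19: right child of 11 (depth 3)
38: left child of 39 (depth 3)
24: right child of 19 (depth 4)
42: right child of 39 (depth 3)
1: left child of 4 (depth 2)
13: left child of 19 (depth 4)
18: right child of 13 (depth 5)
22: left child of 24 (depth 5)
53: right child of 42 (depth 4)
5: left child of 9 (depth 4)

Path to 5: 37 → 4 → 11 → 9 → 5
Path to 1: 37 → 4 → 1
The paths share a prefix ending at 4, then split left and right.

4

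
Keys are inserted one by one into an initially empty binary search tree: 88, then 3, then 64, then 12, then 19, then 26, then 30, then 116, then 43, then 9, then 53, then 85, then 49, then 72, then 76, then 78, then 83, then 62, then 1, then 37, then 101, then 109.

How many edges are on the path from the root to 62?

88: root
3: left child of 88 (depth 1)
64: right child of 3 (depth 2)
12: left child of 64 (depth 3)
19: right child of 12 (depth 4)
26: right child of 19 (depth 5)
30: right child of 26 (depth 6)
116: right child of 88 (depth 1)
43: right child of 30 (depth 7)
9: left child of 12 (depth 4)
53: right child of 43 (depth 8)
85: right child of 64 (depth 3)
49: left child of 53 (depth 9)
72: left child of 85 (depth 4)
76: right child of 72 (depth 5)
78: right child of 76 (depth 6)
83: right child of 78 (depth 7)
62: right child of 53 (depth 9)
1: left child of 3 (depth 2)
37: left child of 43 (depth 8)
101: left child of 116 (depth 2)
109: right child of 101 (depth 3)

Path to 62: 88 → 3 → 64 → 12 → 19 → 26 → 30 → 43 → 53 → 62, which is 9 edges.

9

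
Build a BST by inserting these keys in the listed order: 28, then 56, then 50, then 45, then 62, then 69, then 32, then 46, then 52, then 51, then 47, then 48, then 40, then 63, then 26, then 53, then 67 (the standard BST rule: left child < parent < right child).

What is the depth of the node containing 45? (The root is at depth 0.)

Resulting structure (node: left, right):
  28: L=26, R=56
  56: L=50, R=62
  50: L=45, R=52
  45: L=32, R=46
  62: L=–, R=69
  69: L=63, R=–
  32: L=–, R=40
  46: L=–, R=47
  52: L=51, R=53
  51: L=–, R=–
  47: L=–, R=48
  48: L=–, R=–
  40: L=–, R=–
  63: L=–, R=67
  26: L=–, R=–
  53: L=–, R=–
  67: L=–, R=–

Path to 45: 28 → 56 → 50 → 45, which is 3 edges.

3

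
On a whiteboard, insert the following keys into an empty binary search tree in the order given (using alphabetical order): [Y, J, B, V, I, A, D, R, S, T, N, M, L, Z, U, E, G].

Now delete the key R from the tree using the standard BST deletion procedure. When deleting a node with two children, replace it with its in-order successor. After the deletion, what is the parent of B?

J

Insert Y: tree is empty, so Y becomes the root.
Insert J: J < Y → go left. Place as left child of Y.
Insert B: B < Y → go left; B < J → go left. Place as left child of J.
Insert V: V < Y → go left; V > J → go right. Place as right child of J.
Insert I: I < Y → go left; I < J → go left; I > B → go right. Place as right child of B.
Insert A: A < Y → go left; A < J → go left; A < B → go left. Place as left child of B.
Insert D: D < Y → go left; D < J → go left; D > B → go right; D < I → go left. Place as left child of I.
Insert R: R < Y → go left; R > J → go right; R < V → go left. Place as left child of V.
Insert S: S < Y → go left; S > J → go right; S < V → go left; S > R → go right. Place as right child of R.
Insert T: T < Y → go left; T > J → go right; T < V → go left; T > R → go right; T > S → go right. Place as right child of S.
Insert N: N < Y → go left; N > J → go right; N < V → go left; N < R → go left. Place as left child of R.
Insert M: M < Y → go left; M > J → go right; M < V → go left; M < R → go left; M < N → go left. Place as left child of N.
Insert L: L < Y → go left; L > J → go right; L < V → go left; L < R → go left; L < N → go left; L < M → go left. Place as left child of M.
Insert Z: Z > Y → go right. Place as right child of Y.
Insert U: U < Y → go left; U > J → go right; U < V → go left; U > R → go right; U > S → go right; U > T → go right. Place as right child of T.
Insert E: E < Y → go left; E < J → go left; E > B → go right; E < I → go left; E > D → go right. Place as right child of D.
Insert G: G < Y → go left; G < J → go left; G > B → go right; G < I → go left; G > D → go right; G > E → go right. Place as right child of E.

Delete R (two children — replace with in-order successor).
After deletion, B's parent is J.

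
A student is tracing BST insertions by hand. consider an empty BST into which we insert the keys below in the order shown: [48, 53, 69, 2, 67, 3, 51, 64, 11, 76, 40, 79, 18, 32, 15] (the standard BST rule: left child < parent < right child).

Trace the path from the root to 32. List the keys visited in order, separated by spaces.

48 2 3 11 40 18 32

Resulting structure (node: left, right):
  48: L=2, R=53
  53: L=51, R=69
  69: L=67, R=76
  2: L=–, R=3
  67: L=64, R=–
  3: L=–, R=11
  51: L=–, R=–
  64: L=–, R=–
  11: L=–, R=40
  76: L=–, R=79
  40: L=18, R=–
  79: L=–, R=–
  18: L=15, R=32
  32: L=–, R=–
  15: L=–, R=–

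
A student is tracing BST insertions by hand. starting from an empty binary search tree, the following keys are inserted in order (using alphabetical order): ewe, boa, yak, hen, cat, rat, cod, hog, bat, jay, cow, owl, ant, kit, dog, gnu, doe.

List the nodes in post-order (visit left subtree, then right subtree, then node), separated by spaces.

ant bat doe dog cow cod cat boa gnu kit owl jay hog rat hen yak ewe

Insert ewe: tree is empty, so ewe becomes the root.
Insert boa: boa < ewe → go left. Place as left child of ewe.
Insert yak: yak > ewe → go right. Place as right child of ewe.
Insert hen: hen > ewe → go right; hen < yak → go left. Place as left child of yak.
Insert cat: cat < ewe → go left; cat > boa → go right. Place as right child of boa.
Insert rat: rat > ewe → go right; rat < yak → go left; rat > hen → go right. Place as right child of hen.
Insert cod: cod < ewe → go left; cod > boa → go right; cod > cat → go right. Place as right child of cat.
Insert hog: hog > ewe → go right; hog < yak → go left; hog > hen → go right; hog < rat → go left. Place as left child of rat.
Insert bat: bat < ewe → go left; bat < boa → go left. Place as left child of boa.
Insert jay: jay > ewe → go right; jay < yak → go left; jay > hen → go right; jay < rat → go left; jay > hog → go right. Place as right child of hog.
Insert cow: cow < ewe → go left; cow > boa → go right; cow > cat → go right; cow > cod → go right. Place as right child of cod.
Insert owl: owl > ewe → go right; owl < yak → go left; owl > hen → go right; owl < rat → go left; owl > hog → go right; owl > jay → go right. Place as right child of jay.
Insert ant: ant < ewe → go left; ant < boa → go left; ant < bat → go left. Place as left child of bat.
Insert kit: kit > ewe → go right; kit < yak → go left; kit > hen → go right; kit < rat → go left; kit > hog → go right; kit > jay → go right; kit < owl → go left. Place as left child of owl.
Insert dog: dog < ewe → go left; dog > boa → go right; dog > cat → go right; dog > cod → go right; dog > cow → go right. Place as right child of cow.
Insert gnu: gnu > ewe → go right; gnu < yak → go left; gnu < hen → go left. Place as left child of hen.
Insert doe: doe < ewe → go left; doe > boa → go right; doe > cat → go right; doe > cod → go right; doe > cow → go right; doe < dog → go left. Place as left child of dog.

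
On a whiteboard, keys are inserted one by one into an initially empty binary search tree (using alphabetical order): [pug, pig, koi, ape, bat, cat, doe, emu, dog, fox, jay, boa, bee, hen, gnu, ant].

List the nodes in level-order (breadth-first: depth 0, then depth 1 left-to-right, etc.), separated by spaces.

pug pig koi ape ant bat cat boa doe bee emu dog fox jay hen gnu

Insert pug: tree is empty, so pug becomes the root.
Insert pig: pig < pug → go left. Place as left child of pug.
Insert koi: koi < pug → go left; koi < pig → go left. Place as left child of pig.
Insert ape: ape < pug → go left; ape < pig → go left; ape < koi → go left. Place as left child of koi.
Insert bat: bat < pug → go left; bat < pig → go left; bat < koi → go left; bat > ape → go right. Place as right child of ape.
Insert cat: cat < pug → go left; cat < pig → go left; cat < koi → go left; cat > ape → go right; cat > bat → go right. Place as right child of bat.
Insert doe: doe < pug → go left; doe < pig → go left; doe < koi → go left; doe > ape → go right; doe > bat → go right; doe > cat → go right. Place as right child of cat.
Insert emu: emu < pug → go left; emu < pig → go left; emu < koi → go left; emu > ape → go right; emu > bat → go right; emu > cat → go right; emu > doe → go right. Place as right child of doe.
Insert dog: dog < pug → go left; dog < pig → go left; dog < koi → go left; dog > ape → go right; dog > bat → go right; dog > cat → go right; dog > doe → go right; dog < emu → go left. Place as left child of emu.
Insert fox: fox < pug → go left; fox < pig → go left; fox < koi → go left; fox > ape → go right; fox > bat → go right; fox > cat → go right; fox > doe → go right; fox > emu → go right. Place as right child of emu.
Insert jay: jay < pug → go left; jay < pig → go left; jay < koi → go left; jay > ape → go right; jay > bat → go right; jay > cat → go right; jay > doe → go right; jay > emu → go right; jay > fox → go right. Place as right child of fox.
Insert boa: boa < pug → go left; boa < pig → go left; boa < koi → go left; boa > ape → go right; boa > bat → go right; boa < cat → go left. Place as left child of cat.
Insert bee: bee < pug → go left; bee < pig → go left; bee < koi → go left; bee > ape → go right; bee > bat → go right; bee < cat → go left; bee < boa → go left. Place as left child of boa.
Insert hen: hen < pug → go left; hen < pig → go left; hen < koi → go left; hen > ape → go right; hen > bat → go right; hen > cat → go right; hen > doe → go right; hen > emu → go right; hen > fox → go right; hen < jay → go left. Place as left child of jay.
Insert gnu: gnu < pug → go left; gnu < pig → go left; gnu < koi → go left; gnu > ape → go right; gnu > bat → go right; gnu > cat → go right; gnu > doe → go right; gnu > emu → go right; gnu > fox → go right; gnu < jay → go left; gnu < hen → go left. Place as left child of hen.
Insert ant: ant < pug → go left; ant < pig → go left; ant < koi → go left; ant < ape → go left. Place as left child of ape.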